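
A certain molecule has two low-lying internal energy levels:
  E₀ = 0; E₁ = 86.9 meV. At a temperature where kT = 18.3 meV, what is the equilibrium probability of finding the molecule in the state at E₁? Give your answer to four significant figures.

Eᵢ/kT = 0, 4.74863.
Z = Σ e^(−Eᵢ/kT) = e^(−0) + e^(−4.74863) = 1.00000 + 0.00866356 = 1.00866.
P₁ = e^(−E₁/kT) / Z = 0.00866356/1.00866 = 0.008589.

0.008589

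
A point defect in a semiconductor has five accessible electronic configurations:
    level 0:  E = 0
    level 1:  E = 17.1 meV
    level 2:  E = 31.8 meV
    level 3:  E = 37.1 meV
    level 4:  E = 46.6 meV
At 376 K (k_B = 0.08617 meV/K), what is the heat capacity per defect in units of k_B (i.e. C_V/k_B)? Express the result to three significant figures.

0.267

k_BT = 0.08617 × 376 K = 32.400 meV.
Eᵢ/kT = 0, 0.52778, 0.98148, 1.1451, 1.4383.
Z = Σ e^(−Eᵢ/kT) = e^(−0) + e^(−0.52778) + e^(−0.98148) + e^(−1.1451) + e^(−1.4383) = 1.0000 + 0.58991 + 0.37476 + 0.31819 + 0.23733 = 2.5202.
⟨E⟩ = 17.804 meV, ⟨E²⟩ = 597.10 meV².
C_V/k_B = (⟨E²⟩ − ⟨E⟩²)/(kT)² = (597.10 − 316.98)/1049.8 = 0.267.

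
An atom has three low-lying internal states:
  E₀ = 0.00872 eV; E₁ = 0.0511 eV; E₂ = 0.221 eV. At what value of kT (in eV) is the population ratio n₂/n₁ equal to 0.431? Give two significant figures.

0.20 eV

n₂/n₁ = exp[−(E₂−E₁)/kT] = 0.431.
⇒ (E₂−E₁)/kT = ln(1/0.431) = ln(2.320) = 0.8416.
kT = 0.1699 eV / 0.8416 = 0.20 eV.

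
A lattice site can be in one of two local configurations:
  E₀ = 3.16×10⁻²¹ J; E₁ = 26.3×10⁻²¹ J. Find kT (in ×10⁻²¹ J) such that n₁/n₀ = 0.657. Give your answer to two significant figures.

55 ×10⁻²¹ J

n₁/n₀ = exp[−(E₁−E₀)/kT] = 0.657.
⇒ (E₁−E₀)/kT = ln(1/0.657) = ln(1.522) = 0.4200.
kT = 23.14 ×10⁻²¹ J / 0.4200 = 55 ×10⁻²¹ J.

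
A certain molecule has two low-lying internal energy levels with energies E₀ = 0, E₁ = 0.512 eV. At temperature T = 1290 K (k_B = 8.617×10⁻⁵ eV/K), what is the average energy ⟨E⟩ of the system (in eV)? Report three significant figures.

0.00507 eV

k_BT = 8.617×10⁻⁵ × 1290 K = 0.11116 eV.
Eᵢ/kT = 0, 4.6060.
Z = Σ e^(−Eᵢ/kT) = e^(−0) + e^(−4.6060) = 1.0000 + 0.0099917 = 1.0100.
⟨E⟩ = Σ Eᵢ e^(−Eᵢ/kT) / Z = (0·1.0000 + 0.512·0.0099917) / 1.0100 = 0.00507 eV.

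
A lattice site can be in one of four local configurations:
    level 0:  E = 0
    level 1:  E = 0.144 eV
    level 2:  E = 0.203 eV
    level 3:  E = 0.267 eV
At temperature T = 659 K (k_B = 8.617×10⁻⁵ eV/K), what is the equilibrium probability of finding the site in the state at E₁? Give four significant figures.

0.07095

k_BT = 8.617×10⁻⁵ × 659 K = 0.0567860 eV.
Eᵢ/kT = 0, 2.53584, 3.57482, 4.70186.
Z = Σ e^(−Eᵢ/kT) = e^(−0) + e^(−2.53584) + e^(−3.57482) + e^(−4.70186) = 1.00000 + 0.0791952 + 0.0280205 + 0.00907838 = 1.11629.
P₁ = e^(−E₁/kT) / Z = 0.0791952/1.11629 = 0.07095.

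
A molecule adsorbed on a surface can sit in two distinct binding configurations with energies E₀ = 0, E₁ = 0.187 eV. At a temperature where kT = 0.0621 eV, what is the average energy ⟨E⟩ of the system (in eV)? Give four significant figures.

0.008774 eV

Eᵢ/kT = 0, 3.01127.
Z = Σ e^(−Eᵢ/kT) = e^(−0) + e^(−3.01127) = 1.00000 + 0.0492291 = 1.04923.
⟨E⟩ = Σ Eᵢ e^(−Eᵢ/kT) / Z = (0·1.00000 + 0.187·0.0492291) / 1.04923 = 0.008774 eV.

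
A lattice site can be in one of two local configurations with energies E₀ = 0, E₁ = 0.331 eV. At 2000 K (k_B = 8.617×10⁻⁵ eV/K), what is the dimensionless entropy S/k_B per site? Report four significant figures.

k_BT = 8.617×10⁻⁵ × 2000 K = 0.172340 eV.
Eᵢ/kT = 0, 1.92062.
Z = Σ e^(−Eᵢ/kT) = e^(−0) + e^(−1.92062) = 1.00000 + 0.146516 = 1.14652.
⟨E⟩ = Σ EᵢPᵢ = 0.0422991 eV.
S/k_B = ln Z + ⟨E⟩/kT = ln(1.14652) + 0.0422991/0.172340 = 0.136731 + 0.245440 = 0.3822.

0.3822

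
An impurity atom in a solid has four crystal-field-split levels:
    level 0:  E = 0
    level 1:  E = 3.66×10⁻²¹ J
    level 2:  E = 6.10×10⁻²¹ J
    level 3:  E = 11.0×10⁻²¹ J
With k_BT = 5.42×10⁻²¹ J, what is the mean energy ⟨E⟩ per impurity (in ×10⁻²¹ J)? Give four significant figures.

Eᵢ/kT = 0, 0.675277, 1.12546, 2.02952.
Z = Σ e^(−Eᵢ/kT) = e^(−0) + e^(−0.675277) + e^(−1.12546) + e^(−2.02952) = 1.00000 + 0.509015 + 0.324503 + 0.131399 = 1.96492.
⟨E⟩ = Σ Eᵢ e^(−Eᵢ/kT) / Z = (0·1.00000 + 3.66·0.509015 + 6.10·0.324503 + 11.0·0.131399) / 1.96492 = 2.691 ×10⁻²¹ J.

2.691 ×10⁻²¹ J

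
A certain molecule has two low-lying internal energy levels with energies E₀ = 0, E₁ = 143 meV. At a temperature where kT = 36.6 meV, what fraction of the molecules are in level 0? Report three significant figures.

0.980

Eᵢ/kT = 0, 3.9071.
Z = Σ e^(−Eᵢ/kT) = e^(−0) + e^(−3.9071) = 1.0000 + 0.020099 = 1.0201.
P₀ = e^(−E₀/kT) / Z = 1.0000/1.0201 = 0.980.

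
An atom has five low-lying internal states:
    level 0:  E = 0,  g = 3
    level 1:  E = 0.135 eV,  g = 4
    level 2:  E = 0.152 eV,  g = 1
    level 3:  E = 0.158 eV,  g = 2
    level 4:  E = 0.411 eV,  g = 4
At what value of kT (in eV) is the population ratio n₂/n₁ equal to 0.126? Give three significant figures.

n₂/n₁ = (g₂/g₁) exp[−(E₂−E₁)/kT] = 0.126.
⇒ (E₂−E₁)/kT = ln((1/4)/0.126) = ln(1.9841) = 0.68517.
kT = 0.017 eV / 0.68517 = 0.0248 eV.

0.0248 eV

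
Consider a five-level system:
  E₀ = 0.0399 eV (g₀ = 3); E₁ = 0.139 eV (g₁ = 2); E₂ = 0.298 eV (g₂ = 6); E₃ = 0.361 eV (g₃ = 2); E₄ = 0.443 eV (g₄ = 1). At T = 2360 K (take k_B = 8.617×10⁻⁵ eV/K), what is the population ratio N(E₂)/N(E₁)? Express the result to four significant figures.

k_BT = 8.617×10⁻⁵ × 2360 K = 0.203361 eV.
n₂/n₁ = (g₂/g₁) exp[−(E₂−E₁)/kT] = (6/2) × exp(−(0.159 eV)/(0.203361 eV)) = (6/2) × exp(-0.781861) = 1.373.

1.373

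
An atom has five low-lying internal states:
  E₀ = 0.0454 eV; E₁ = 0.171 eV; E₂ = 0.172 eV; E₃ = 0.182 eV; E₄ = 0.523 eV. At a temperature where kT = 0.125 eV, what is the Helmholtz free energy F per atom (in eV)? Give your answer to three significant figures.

Eᵢ/kT = 0.36320, 1.3680, 1.3760, 1.4560, 4.1840.
Z = Σ e^(−Eᵢ/kT) = e^(−0.36320) + e^(−1.3680) + e^(−1.3760) + e^(−1.4560) + e^(−4.1840) = 0.69545 + 0.25462 + 0.25259 + 0.23317 + 0.015237 = 1.4511.
F = −kT ln Z = −0.125 × ln(1.4511) = −0.125 × 0.37232 = -0.0465 eV.

-0.0465 eV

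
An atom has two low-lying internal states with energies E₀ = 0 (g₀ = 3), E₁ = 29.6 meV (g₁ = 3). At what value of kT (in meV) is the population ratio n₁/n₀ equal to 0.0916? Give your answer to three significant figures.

n₁/n₀ = (g₁/g₀) exp[−(E₁−E₀)/kT] = 0.0916.
⇒ (E₁−E₀)/kT = ln((3/3)/0.0916) = ln(10.917) = 2.3903.
kT = 29.6 meV / 2.3903 = 12.4 meV.

12.4 meV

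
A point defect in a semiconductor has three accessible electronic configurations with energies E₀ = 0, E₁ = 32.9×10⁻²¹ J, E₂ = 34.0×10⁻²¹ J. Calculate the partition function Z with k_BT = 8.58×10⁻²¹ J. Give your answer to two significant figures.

Eᵢ/kT = 0, 3.834, 3.963.
Z = Σ e^(−Eᵢ/kT) = e^(−0) + e^(−3.834) + e^(−3.963) = 1.000 + 0.02162 + 0.01901 = 1.041.

Z = 1.0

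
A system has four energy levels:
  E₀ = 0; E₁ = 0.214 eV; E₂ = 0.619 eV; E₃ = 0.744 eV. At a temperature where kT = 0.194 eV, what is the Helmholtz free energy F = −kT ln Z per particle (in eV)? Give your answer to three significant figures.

Eᵢ/kT = 0, 1.1031, 3.1907, 3.8351.
Z = Σ e^(−Eᵢ/kT) = e^(−0) + e^(−1.1031) + e^(−3.1907) + e^(−3.8351) = 1.0000 + 0.33184 + 0.041143 + 0.021599 = 1.3946.
F = −kT ln Z = −0.194 × ln(1.3946) = −0.194 × 0.33261 = -0.0645 eV.

-0.0645 eV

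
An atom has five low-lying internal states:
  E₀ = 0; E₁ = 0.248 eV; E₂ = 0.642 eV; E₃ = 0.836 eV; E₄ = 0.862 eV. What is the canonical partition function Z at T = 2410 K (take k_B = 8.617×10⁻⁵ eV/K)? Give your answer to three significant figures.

k_BT = 8.617×10⁻⁵ × 2410 K = 0.20767 eV.
Eᵢ/kT = 0, 1.1942, 3.0914, 4.0256, 4.1508.
Z = Σ e^(−Eᵢ/kT) = e^(−0) + e^(−1.1942) + e^(−3.0914) + e^(−4.0256) + e^(−4.1508) = 1.0000 + 0.30295 + 0.045438 + 0.017853 + 0.015752 = 1.3820.

Z = 1.38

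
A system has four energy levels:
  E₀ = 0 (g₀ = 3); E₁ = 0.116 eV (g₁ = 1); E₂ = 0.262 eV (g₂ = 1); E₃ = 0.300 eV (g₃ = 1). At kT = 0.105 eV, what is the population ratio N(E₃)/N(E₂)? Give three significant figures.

0.696

n₃/n₂ = (g₃/g₂) exp[−(E₃−E₂)/kT] = (1/1) × exp(−(0.038 eV)/(0.105 eV)) = (1/1) × exp(-0.36190) = 0.696.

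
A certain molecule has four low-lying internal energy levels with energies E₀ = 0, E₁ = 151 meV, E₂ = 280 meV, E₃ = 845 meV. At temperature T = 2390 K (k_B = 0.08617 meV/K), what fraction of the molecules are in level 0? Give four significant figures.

k_BT = 0.08617 × 2390 K = 205.946 meV.
Eᵢ/kT = 0, 0.733202, 1.35958, 4.10302.
Z = Σ e^(−Eᵢ/kT) = e^(−0) + e^(−0.733202) + e^(−1.35958) + e^(−4.10302) = 1.00000 + 0.480368 + 0.256769 + 0.0165227 = 1.75366.
P₀ = e^(−E₀/kT) / Z = 1.00000/1.75366 = 0.5702.

0.5702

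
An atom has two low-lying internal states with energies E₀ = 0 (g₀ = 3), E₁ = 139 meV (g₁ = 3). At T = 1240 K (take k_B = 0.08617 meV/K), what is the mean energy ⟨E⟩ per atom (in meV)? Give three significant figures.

29.7 meV

k_BT = 0.08617 × 1240 K = 106.85 meV.
Eᵢ/kT = 0, 1.3009.
Z = Σ gᵢe^(−Eᵢ/kT) = 3·e^(−0) + 3·e^(−1.3009) = 3.0000 + 0.81686 = 3.8169.
⟨E⟩ = Σ Eᵢ gᵢe^(−Eᵢ/kT) / Z = (0·3.0000 + 139·0.81686) / 3.8169 = 29.7 meV.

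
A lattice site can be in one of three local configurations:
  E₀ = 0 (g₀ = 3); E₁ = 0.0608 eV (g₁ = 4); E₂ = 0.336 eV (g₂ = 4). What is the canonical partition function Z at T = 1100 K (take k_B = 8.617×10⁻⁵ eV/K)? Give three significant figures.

Z = 5.22

k_BT = 8.617×10⁻⁵ × 1100 K = 0.094787 eV.
Eᵢ/kT = 0, 0.64144, 3.5448.
Z = Σ gᵢe^(−Eᵢ/kT) = 3·e^(−0) + 4·e^(−0.64144) + 4·e^(−3.5448) = 3.0000 + 2.1061 + 0.11550 = 5.2216.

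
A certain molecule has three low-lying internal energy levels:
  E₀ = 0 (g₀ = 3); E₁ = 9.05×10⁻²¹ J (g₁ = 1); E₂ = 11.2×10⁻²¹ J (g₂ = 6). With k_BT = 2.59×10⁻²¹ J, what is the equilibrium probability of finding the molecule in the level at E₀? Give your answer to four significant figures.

0.9647

Eᵢ/kT = 0, 3.49421, 4.32432.
Z = Σ gᵢe^(−Eᵢ/kT) = 3·e^(−0) + 1·e^(−3.49421) + 6·e^(−4.32432) = 3.00000 + 0.0303727 + 0.0794553 = 3.10983.
P₀ = g₀ e^(−E₀/kT) / Z = 3.00000/3.10983 = 0.9647.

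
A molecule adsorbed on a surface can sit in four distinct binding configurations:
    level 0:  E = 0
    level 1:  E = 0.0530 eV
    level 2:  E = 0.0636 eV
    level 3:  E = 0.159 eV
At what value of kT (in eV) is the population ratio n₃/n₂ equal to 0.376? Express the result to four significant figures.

n₃/n₂ = exp[−(E₃−E₂)/kT] = 0.376.
⇒ (E₃−E₂)/kT = ln(1/0.376) = ln(2.65957) = 0.978164.
kT = 0.0954 eV / 0.978164 = 0.09753 eV.

0.09753 eV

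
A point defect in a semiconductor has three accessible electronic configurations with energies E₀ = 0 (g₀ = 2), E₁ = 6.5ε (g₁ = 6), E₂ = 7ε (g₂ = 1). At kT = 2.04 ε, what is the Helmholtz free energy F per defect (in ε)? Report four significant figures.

-1.682 ε

Eᵢ/kT = 0, 3.18627, 3.43137.
Z = Σ gᵢe^(−Eᵢ/kT) = 2·e^(−0) + 6·e^(−3.18627) + 1·e^(−3.43137) = 2.00000 + 0.247954 + 0.0323426 = 2.28030.
F = −kT ln Z = −2.04 × ln(2.28030) = −2.04 × 0.824307 = -1.682 ε.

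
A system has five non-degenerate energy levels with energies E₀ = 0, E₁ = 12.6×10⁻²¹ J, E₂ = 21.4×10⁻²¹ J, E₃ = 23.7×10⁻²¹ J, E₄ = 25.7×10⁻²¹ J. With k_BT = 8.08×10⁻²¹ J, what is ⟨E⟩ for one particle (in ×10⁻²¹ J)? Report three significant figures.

Eᵢ/kT = 0, 1.5594, 2.6485, 2.9332, 3.1807.
Z = Σ e^(−Eᵢ/kT) = e^(−0) + e^(−1.5594) + e^(−2.6485) + e^(−2.9332) + e^(−3.1807) = 1.0000 + 0.21026 + 0.070757 + 0.053226 + 0.041557 = 1.3758.
⟨E⟩ = Σ Eᵢ e^(−Eᵢ/kT) / Z = (0·1.0000 + 12.6·0.21026 + 21.4·0.070757 + 23.7·0.053226 + 25.7·0.041557) / 1.3758 = 4.72 ×10⁻²¹ J.

4.72 ×10⁻²¹ J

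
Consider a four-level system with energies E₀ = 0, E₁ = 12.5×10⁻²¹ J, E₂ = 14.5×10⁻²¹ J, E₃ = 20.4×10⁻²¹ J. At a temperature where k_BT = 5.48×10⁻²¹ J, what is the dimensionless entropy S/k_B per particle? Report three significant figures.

Eᵢ/kT = 0, 2.2810, 2.6460, 3.7226.
Z = Σ e^(−Eᵢ/kT) = e^(−0) + e^(−2.2810) + e^(−2.6460) + e^(−3.7226) = 1.0000 + 0.10218 + 0.070934 + 0.024171 = 1.1973.
⟨E⟩ = Σ EᵢPᵢ = 2.3377 ×10⁻²¹ J.
S/k_B = ln Z + ⟨E⟩/kT = ln(1.1973) + 2.3377/5.48 = 0.18007 + 0.42659 = 0.607.

0.607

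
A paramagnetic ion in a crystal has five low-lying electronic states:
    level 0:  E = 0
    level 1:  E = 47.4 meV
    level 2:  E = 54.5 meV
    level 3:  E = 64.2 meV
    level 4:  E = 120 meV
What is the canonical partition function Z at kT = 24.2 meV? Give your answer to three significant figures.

Z = 1.32

Eᵢ/kT = 0, 1.9587, 2.2521, 2.6529, 4.9587.
Z = Σ e^(−Eᵢ/kT) = e^(−0) + e^(−1.9587) + e^(−2.2521) + e^(−2.6529) + e^(−4.9587) = 1.0000 + 0.14104 + 0.10518 + 0.070447 + 0.0070221 = 1.3237.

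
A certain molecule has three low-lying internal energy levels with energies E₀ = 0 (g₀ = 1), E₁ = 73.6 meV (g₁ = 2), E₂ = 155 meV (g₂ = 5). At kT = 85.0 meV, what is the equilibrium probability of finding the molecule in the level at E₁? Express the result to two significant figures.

0.32

Eᵢ/kT = 0, 0.8659, 1.824.
Z = Σ gᵢe^(−Eᵢ/kT) = 1·e^(−0) + 2·e^(−0.8659) + 5·e^(−1.824) = 1.000 + 0.8413 + 0.8069 = 2.648.
P₁ = g₁ e^(−E₁/kT) / Z = 0.8413/2.648 = 0.32.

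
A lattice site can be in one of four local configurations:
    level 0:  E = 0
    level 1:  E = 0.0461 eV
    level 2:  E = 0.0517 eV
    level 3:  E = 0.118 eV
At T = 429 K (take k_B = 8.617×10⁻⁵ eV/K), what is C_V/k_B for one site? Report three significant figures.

k_BT = 8.617×10⁻⁵ × 429 K = 0.036967 eV.
Eᵢ/kT = 0, 1.2471, 1.3985, 3.1920.
Z = Σ e^(−Eᵢ/kT) = e^(−0) + e^(−1.2471) + e^(−1.3985) + e^(−3.1920) = 1.0000 + 0.28734 + 0.24697 + 0.041090 = 1.5754.
⟨E⟩ = 0.019591 eV, ⟨E²⟩ = 0.0011698 eV².
C_V/k_B = (⟨E²⟩ − ⟨E⟩²)/(kT)² = (0.0011698 − 0.00038381)/0.0013666 = 0.575.

0.575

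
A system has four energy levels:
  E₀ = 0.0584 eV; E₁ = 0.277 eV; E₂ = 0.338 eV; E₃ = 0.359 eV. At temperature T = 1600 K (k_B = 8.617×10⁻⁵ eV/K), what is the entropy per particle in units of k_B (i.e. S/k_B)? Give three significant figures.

0.949

k_BT = 8.617×10⁻⁵ × 1600 K = 0.13787 eV.
Eᵢ/kT = 0.42359, 2.0091, 2.4516, 2.6039.
Z = Σ e^(−Eᵢ/kT) = e^(−0.42359) + e^(−2.0091) + e^(−2.4516) + e^(−2.6039) = 0.65469 + 0.13411 + 0.086156 + 0.073984 = 0.94894.
⟨E⟩ = Σ EᵢPᵢ = 0.13812 eV.
S/k_B = ln Z + ⟨E⟩/kT = ln(0.94894) + 0.13812/0.13787 = -0.052410 + 1.0018 = 0.949.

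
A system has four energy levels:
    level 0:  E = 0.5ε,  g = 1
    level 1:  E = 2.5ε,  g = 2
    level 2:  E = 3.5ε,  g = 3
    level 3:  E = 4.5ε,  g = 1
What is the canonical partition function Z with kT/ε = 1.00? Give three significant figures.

Z = 0.872

Eᵢ/kT = 0.50000, 2.5000, 3.5000, 4.5000.
Z = Σ gᵢe^(−Eᵢ/kT) = 1·e^(−0.50000) + 2·e^(−2.5000) + 3·e^(−3.5000) + 1·e^(−4.5000) = 0.60653 + 0.16417 + 0.090592 + 0.011109 = 0.87240.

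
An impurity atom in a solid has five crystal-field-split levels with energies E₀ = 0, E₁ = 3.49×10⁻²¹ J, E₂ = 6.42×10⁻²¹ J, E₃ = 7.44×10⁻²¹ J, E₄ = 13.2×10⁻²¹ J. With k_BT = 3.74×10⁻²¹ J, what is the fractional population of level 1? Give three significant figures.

0.226

Eᵢ/kT = 0, 0.93316, 1.7166, 1.9893, 3.5294.
Z = Σ e^(−Eᵢ/kT) = e^(−0) + e^(−0.93316) + e^(−1.7166) + e^(−1.9893) + e^(−3.5294) = 1.0000 + 0.39331 + 0.17968 + 0.13679 + 0.029323 = 1.7391.
P₁ = e^(−E₁/kT) / Z = 0.39331/1.7391 = 0.226.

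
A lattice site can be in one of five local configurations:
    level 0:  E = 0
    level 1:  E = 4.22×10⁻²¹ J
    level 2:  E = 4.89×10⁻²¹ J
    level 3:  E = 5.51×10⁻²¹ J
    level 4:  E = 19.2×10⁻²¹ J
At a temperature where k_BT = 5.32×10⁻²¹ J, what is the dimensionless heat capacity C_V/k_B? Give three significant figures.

Eᵢ/kT = 0, 0.79323, 0.91917, 1.0357, 3.6090.
Z = Σ e^(−Eᵢ/kT) = e^(−0) + e^(−0.79323) + e^(−0.91917) + e^(−1.0357) + e^(−3.6090) = 1.0000 + 0.45238 + 0.39885 + 0.35498 + 0.027079 = 2.2333.
⟨E⟩ = 2.8367, ⟨E²⟩ = 17.173.
C_V/k_B = (⟨E²⟩ − ⟨E⟩²)/(kT)² = (17.173 − 8.0469)/28.302 = 0.322.

0.322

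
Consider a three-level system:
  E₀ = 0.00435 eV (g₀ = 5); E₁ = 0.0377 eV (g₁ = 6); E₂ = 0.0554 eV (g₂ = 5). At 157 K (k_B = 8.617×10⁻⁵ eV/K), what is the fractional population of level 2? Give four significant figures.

0.02042

k_BT = 8.617×10⁻⁵ × 157 K = 0.0135287 eV.
Eᵢ/kT = 0.321539, 2.78667, 4.09500.
Z = Σ gᵢe^(−Eᵢ/kT) = 5·e^(−0.321539) + 6·e^(−2.78667) + 5·e^(−4.09500) = 3.62516 + 0.369757 + 0.0832787 = 4.07820.
P₂ = g₂ e^(−E₂/kT) / Z = 0.0832787/4.07820 = 0.02042.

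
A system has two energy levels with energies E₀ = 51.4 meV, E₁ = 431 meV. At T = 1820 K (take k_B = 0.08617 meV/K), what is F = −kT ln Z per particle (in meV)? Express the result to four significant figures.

k_BT = 0.08617 × 1820 K = 156.829 meV.
Eᵢ/kT = 0.327746, 2.74822.
Z = Σ e^(−Eᵢ/kT) = e^(−0.327746) + e^(−2.74822) = 0.720546 + 0.0640418 = 0.784588.
F = −kT ln Z = −156.829 × ln(0.784588) = −156.829 × -0.242597 = 38.05 meV.

38.05 meV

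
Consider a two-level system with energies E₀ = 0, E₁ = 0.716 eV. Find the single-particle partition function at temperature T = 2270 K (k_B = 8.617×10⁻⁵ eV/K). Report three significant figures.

Z = 1.03

k_BT = 8.617×10⁻⁵ × 2270 K = 0.19561 eV.
Eᵢ/kT = 0, 3.6603.
Z = Σ e^(−Eᵢ/kT) = e^(−0) + e^(−3.6603) = 1.0000 + 0.025725 = 1.0257.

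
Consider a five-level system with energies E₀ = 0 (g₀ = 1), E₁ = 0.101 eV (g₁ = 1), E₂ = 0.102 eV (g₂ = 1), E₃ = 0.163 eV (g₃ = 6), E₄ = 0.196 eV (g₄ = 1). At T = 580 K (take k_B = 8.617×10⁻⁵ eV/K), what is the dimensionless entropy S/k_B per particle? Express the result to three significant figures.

1.31

k_BT = 8.617×10⁻⁵ × 580 K = 0.049979 eV.
Eᵢ/kT = 0, 2.0208, 2.0409, 3.2614, 3.9216.
Z = Σ gᵢe^(−Eᵢ/kT) = 1·e^(−0) + 1·e^(−2.0208) + 1·e^(−2.0409) + 6·e^(−3.2614) + 1·e^(−3.9216) = 1.0000 + 0.13255 + 0.12991 + 0.23001 + 0.019809 = 1.5123.
⟨E⟩ = Σ EᵢPᵢ = 0.044973 eV.
S/k_B = ln Z + ⟨E⟩/kT = ln(1.5123) + 0.044973/0.049979 = 0.41363 + 0.89984 = 1.31.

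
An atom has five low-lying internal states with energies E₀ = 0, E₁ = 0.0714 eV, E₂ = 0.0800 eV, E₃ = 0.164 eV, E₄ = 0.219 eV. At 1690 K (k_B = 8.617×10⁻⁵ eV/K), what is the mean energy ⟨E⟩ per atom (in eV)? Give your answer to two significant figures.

0.070 eV

k_BT = 8.617×10⁻⁵ × 1690 K = 0.1456 eV.
Eᵢ/kT = 0, 0.4904, 0.5495, 1.126, 1.504.
Z = Σ e^(−Eᵢ/kT) = e^(−0) + e^(−0.4904) + e^(−0.5495) + e^(−1.126) + e^(−1.504) = 1.000 + 0.6124 + 0.5772 + 0.3243 + 0.2222 = 2.736.
⟨E⟩ = Σ Eᵢ e^(−Eᵢ/kT) / Z = (0·1.000 + 0.0714·0.6124 + 0.0800·0.5772 + 0.164·0.3243 + 0.219·0.2222) / 2.736 = 0.070 eV.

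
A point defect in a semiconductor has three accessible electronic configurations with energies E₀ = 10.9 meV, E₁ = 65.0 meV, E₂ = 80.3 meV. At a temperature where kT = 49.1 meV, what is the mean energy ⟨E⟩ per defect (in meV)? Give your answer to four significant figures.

33.03 meV

Eᵢ/kT = 0.221996, 1.32383, 1.63544.
Z = Σ e^(−Eᵢ/kT) = e^(−0.221996) + e^(−1.32383) + e^(−1.63544) = 0.800919 + 0.266114 + 0.194867 = 1.26190.
⟨E⟩ = Σ Eᵢ e^(−Eᵢ/kT) / Z = (10.9·0.800919 + 65.0·0.266114 + 80.3·0.194867) / 1.26190 = 33.03 meV.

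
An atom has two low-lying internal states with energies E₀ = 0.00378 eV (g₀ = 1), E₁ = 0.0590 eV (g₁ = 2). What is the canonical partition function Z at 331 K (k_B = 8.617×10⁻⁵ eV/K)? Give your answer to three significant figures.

k_BT = 8.617×10⁻⁵ × 331 K = 0.028522 eV.
Eᵢ/kT = 0.13253, 2.0686.
Z = Σ gᵢe^(−Eᵢ/kT) = 1·e^(−0.13253) + 2·e^(−2.0686) = 0.87588 + 0.25273 = 1.1286.

Z = 1.13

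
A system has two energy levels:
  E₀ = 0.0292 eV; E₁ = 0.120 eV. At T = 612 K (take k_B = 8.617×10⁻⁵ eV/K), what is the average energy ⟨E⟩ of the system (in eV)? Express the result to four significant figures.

k_BT = 8.617×10⁻⁵ × 612 K = 0.0527360 eV.
Eᵢ/kT = 0.553701, 2.27549.
Z = Σ e^(−Eᵢ/kT) = e^(−0.553701) + e^(−2.27549) = 0.574818 + 0.102747 = 0.677565.
⟨E⟩ = Σ Eᵢ e^(−Eᵢ/kT) / Z = (0.0292·0.574818 + 0.120·0.102747) / 0.677565 = 0.04297 eV.

0.04297 eV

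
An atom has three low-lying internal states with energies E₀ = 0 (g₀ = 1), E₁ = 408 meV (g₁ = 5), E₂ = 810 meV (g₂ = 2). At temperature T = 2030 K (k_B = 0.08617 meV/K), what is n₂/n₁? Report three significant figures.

k_BT = 0.08617 × 2030 K = 174.93 meV.
n₂/n₁ = (g₂/g₁) exp[−(E₂−E₁)/kT] = (2/5) × exp(−(402 meV)/(174.93 meV)) = (2/5) × exp(-2.2981) = 0.0402.

0.0402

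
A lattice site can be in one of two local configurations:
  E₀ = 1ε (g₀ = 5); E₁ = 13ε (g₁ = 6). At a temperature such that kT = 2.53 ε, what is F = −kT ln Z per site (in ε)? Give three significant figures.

Eᵢ/kT = 0.39526, 5.1383.
Z = Σ gᵢe^(−Eᵢ/kT) = 5·e^(−0.39526) + 6·e^(−5.1383) = 3.3675 + 0.035206 = 3.4027.
F = −kT ln Z = −2.53 × ln(3.4027) = −2.53 × 1.2246 = -3.10 ε.

-3.10 ε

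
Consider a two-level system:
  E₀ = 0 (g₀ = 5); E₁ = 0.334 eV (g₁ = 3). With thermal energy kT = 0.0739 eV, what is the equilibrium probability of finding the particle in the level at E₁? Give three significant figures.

0.00649

Eᵢ/kT = 0, 4.5196.
Z = Σ gᵢe^(−Eᵢ/kT) = 5·e^(−0) + 3·e^(−4.5196) = 5.0000 + 0.032680 = 5.0327.
P₁ = g₁ e^(−E₁/kT) / Z = 0.032680/5.0327 = 0.00649.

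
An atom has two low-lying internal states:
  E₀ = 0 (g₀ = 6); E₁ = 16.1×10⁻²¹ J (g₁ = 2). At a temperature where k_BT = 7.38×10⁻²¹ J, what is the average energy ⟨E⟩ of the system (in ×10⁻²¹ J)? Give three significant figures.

0.584 ×10⁻²¹ J

Eᵢ/kT = 0, 2.1816.
Z = Σ gᵢe^(−Eᵢ/kT) = 6·e^(−0) + 2·e^(−2.1816) = 6.0000 + 0.22572 = 6.2257.
⟨E⟩ = Σ Eᵢ gᵢe^(−Eᵢ/kT) / Z = (0·6.0000 + 16.1·0.22572) / 6.2257 = 0.584 ×10⁻²¹ J.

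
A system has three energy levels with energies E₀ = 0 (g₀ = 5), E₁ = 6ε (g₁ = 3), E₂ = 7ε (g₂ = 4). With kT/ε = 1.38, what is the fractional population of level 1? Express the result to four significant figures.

0.007663

Eᵢ/kT = 0, 4.34783, 5.07246.
Z = Σ gᵢe^(−Eᵢ/kT) = 5·e^(−0) + 3·e^(−4.34783) + 4·e^(−5.07246) = 5.00000 + 0.0388046 + 0.0250679 = 5.06387.
P₁ = g₁ e^(−E₁/kT) / Z = 0.0388046/5.06387 = 0.007663.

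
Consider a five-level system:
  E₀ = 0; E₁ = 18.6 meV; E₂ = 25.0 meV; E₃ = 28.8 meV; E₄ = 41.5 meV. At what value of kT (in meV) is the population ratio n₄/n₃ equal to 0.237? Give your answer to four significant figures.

8.821 meV

n₄/n₃ = exp[−(E₄−E₃)/kT] = 0.237.
⇒ (E₄−E₃)/kT = ln(1/0.237) = ln(4.21941) = 1.43970.
kT = 12.7 meV / 1.43970 = 8.821 meV.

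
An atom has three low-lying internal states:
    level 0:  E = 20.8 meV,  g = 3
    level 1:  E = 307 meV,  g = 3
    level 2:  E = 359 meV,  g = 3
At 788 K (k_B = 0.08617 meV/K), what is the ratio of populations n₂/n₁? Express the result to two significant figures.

0.46

k_BT = 0.08617 × 788 K = 67.90 meV.
n₂/n₁ = (g₂/g₁) exp[−(E₂−E₁)/kT] = (3/3) × exp(−(52 meV)/(67.90 meV)) = (3/3) × exp(-0.7658) = 0.46.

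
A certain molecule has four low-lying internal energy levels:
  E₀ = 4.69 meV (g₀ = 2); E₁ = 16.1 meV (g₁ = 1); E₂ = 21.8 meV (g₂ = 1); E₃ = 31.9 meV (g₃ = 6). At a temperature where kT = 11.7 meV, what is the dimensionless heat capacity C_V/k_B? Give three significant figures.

0.840

Eᵢ/kT = 0.40085, 1.3761, 1.8632, 2.7265.
Z = Σ gᵢe^(−Eᵢ/kT) = 2·e^(−0.40085) + 1·e^(−1.3761) + 1·e^(−1.8632) + 6·e^(−2.7265) = 1.3395 + 0.25256 + 0.15518 + 0.39269 = 2.1399.
⟨E⟩ = 12.271 meV, ⟨E²⟩ = 265.57 meV².
C_V/k_B = (⟨E²⟩ − ⟨E⟩²)/(kT)² = (265.57 − 150.58)/136.89 = 0.840.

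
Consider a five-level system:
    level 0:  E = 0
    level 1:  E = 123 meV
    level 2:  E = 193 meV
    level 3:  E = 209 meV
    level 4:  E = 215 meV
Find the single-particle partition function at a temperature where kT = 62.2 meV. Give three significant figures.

Eᵢ/kT = 0, 1.9775, 3.1029, 3.3601, 3.4566.
Z = Σ e^(−Eᵢ/kT) = e^(−0) + e^(−1.9775) + e^(−3.1029) + e^(−3.3601) + e^(−3.4566) = 1.0000 + 0.13841 + 0.044919 + 0.034732 + 0.031537 = 1.2496.

Z = 1.25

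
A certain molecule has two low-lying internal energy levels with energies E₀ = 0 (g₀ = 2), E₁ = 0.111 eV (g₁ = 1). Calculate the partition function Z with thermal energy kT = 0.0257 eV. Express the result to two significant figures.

Z = 2.0

Eᵢ/kT = 0, 4.319.
Z = Σ gᵢe^(−Eᵢ/kT) = 2·e^(−0) + 1·e^(−4.319) = 2.000 + 0.01331 = 2.013.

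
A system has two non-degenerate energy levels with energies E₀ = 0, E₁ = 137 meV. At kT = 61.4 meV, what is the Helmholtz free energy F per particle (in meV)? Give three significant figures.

-6.26 meV

Eᵢ/kT = 0, 2.2313.
Z = Σ e^(−Eᵢ/kT) = e^(−0) + e^(−2.2313) = 1.0000 + 0.10739 = 1.1074.
F = −kT ln Z = −61.4 × ln(1.1074) = −61.4 × 0.10201 = -6.26 meV.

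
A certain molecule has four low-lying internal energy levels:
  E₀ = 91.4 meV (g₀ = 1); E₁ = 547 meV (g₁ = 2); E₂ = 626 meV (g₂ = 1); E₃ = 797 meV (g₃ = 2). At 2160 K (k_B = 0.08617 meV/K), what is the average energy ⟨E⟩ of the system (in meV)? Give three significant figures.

202 meV

k_BT = 0.08617 × 2160 K = 186.13 meV.
Eᵢ/kT = 0.49105, 2.9388, 3.3632, 4.2820.
Z = Σ gᵢe^(−Eᵢ/kT) = 1·e^(−0.49105) + 2·e^(−2.9388) + 1·e^(−3.3632) + 2·e^(−4.2820) = 0.61198 + 0.10586 + 0.034624 + 0.027630 = 0.78009.
⟨E⟩ = Σ Eᵢ gᵢe^(−Eᵢ/kT) / Z = (91.4·0.61198 + 547·0.10586 + 626·0.034624 + 797·0.027630) / 0.78009 = 202 meV.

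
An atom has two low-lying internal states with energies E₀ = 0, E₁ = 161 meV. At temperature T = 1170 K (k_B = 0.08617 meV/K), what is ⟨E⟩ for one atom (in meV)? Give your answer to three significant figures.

k_BT = 0.08617 × 1170 K = 100.82 meV.
Eᵢ/kT = 0, 1.5969.
Z = Σ e^(−Eᵢ/kT) = e^(−0) + e^(−1.5969) = 1.0000 + 0.20252 = 1.2025.
⟨E⟩ = Σ Eᵢ e^(−Eᵢ/kT) / Z = (0·1.0000 + 161·0.20252) / 1.2025 = 27.1 meV.

27.1 meV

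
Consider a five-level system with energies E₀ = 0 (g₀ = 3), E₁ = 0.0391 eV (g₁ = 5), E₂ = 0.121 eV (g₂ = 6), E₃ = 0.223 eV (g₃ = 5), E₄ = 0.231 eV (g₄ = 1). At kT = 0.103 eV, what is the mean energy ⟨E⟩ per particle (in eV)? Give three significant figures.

Eᵢ/kT = 0, 0.37961, 1.1748, 2.1650, 2.2427.
Z = Σ gᵢe^(−Eᵢ/kT) = 3·e^(−0) + 5·e^(−0.37961) + 6·e^(−1.1748) + 5·e^(−2.1650) + 1·e^(−2.2427) = 3.0000 + 3.4206 + 1.8533 + 0.57375 + 0.10617 = 8.9538.
⟨E⟩ = Σ Eᵢ gᵢe^(−Eᵢ/kT) / Z = (0·3.0000 + 0.0391·3.4206 + 0.121·1.8533 + 0.223·0.57375 + 0.231·0.10617) / 8.9538 = 0.0570 eV.

0.0570 eV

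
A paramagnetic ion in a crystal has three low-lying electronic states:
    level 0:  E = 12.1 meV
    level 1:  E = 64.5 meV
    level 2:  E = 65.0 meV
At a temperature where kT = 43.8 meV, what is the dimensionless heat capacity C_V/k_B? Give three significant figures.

0.339

Eᵢ/kT = 0.27626, 1.4726, 1.4840.
Z = Σ e^(−Eᵢ/kT) = e^(−0.27626) + e^(−1.4726) + e^(−1.4840) = 0.75862 + 0.22933 + 0.22673 = 1.2147.
⟨E⟩ = 31.867 meV, ⟨E²⟩ = 1665.5 meV².
C_V/k_B = (⟨E²⟩ − ⟨E⟩²)/(kT)² = (1665.5 − 1015.5)/1918.4 = 0.339.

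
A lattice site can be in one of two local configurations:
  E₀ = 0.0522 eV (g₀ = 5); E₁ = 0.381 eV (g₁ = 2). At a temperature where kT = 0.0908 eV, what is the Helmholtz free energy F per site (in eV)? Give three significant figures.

Eᵢ/kT = 0.57489, 4.1960.
Z = Σ gᵢe^(−Eᵢ/kT) = 5·e^(−0.57489) + 2·e^(−4.1960) = 2.8138 + 0.030111 = 2.8439.
F = −kT ln Z = −0.0908 × ln(2.8439) = −0.0908 × 1.0452 = -0.0949 eV.

-0.0949 eV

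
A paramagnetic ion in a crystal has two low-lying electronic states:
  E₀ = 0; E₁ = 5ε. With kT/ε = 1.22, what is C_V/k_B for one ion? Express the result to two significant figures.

Eᵢ/kT = 0, 4.098.
Z = Σ e^(−Eᵢ/kT) = e^(−0) + e^(−4.098) = 1.000 + 0.01661 = 1.017.
⟨E⟩ = 0.08166 ε, ⟨E²⟩ = 0.4083 ε².
C_V/k_B = (⟨E²⟩ − ⟨E⟩²)/(kT)² = (0.4083 − 0.006668)/1.488 = 0.27.

0.27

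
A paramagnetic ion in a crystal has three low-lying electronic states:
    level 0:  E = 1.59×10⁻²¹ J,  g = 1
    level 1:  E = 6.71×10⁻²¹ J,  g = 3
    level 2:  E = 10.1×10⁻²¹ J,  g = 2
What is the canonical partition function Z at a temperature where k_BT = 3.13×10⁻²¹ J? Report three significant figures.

Z = 1.03

Eᵢ/kT = 0.50799, 2.1438, 3.2268.
Z = Σ gᵢe^(−Eᵢ/kT) = 1·e^(−0.50799) + 3·e^(−2.1438) + 2·e^(−3.2268) = 0.60170 + 0.35163 + 0.079369 = 1.0327.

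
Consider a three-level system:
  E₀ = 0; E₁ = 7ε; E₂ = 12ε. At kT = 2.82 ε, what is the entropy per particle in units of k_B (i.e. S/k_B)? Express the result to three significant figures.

Eᵢ/kT = 0, 2.4823, 4.2553.
Z = Σ e^(−Eᵢ/kT) = e^(−0) + e^(−2.4823) + e^(−4.2553) = 1.0000 + 0.083551 + 0.014189 = 1.0977.
⟨E⟩ = Σ EᵢPᵢ = 0.68792 ε.
S/k_B = ln Z + ⟨E⟩/kT = ln(1.0977) + 0.68792/2.82 = 0.093217 + 0.24394 = 0.337.

0.337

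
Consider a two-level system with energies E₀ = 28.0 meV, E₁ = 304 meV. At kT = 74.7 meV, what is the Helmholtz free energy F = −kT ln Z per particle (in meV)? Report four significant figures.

Eᵢ/kT = 0.374833, 4.06961.
Z = Σ e^(−Eᵢ/kT) = e^(−0.374833) + e^(−4.06961) = 0.687404 + 0.0170840 = 0.704488.
F = −kT ln Z = −74.7 × ln(0.704488) = −74.7 × -0.350284 = 26.17 meV.

26.17 meV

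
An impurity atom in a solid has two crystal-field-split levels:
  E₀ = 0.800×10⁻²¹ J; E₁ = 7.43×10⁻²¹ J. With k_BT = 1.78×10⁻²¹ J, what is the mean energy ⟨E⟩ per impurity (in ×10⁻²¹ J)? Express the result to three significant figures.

0.956 ×10⁻²¹ J

Eᵢ/kT = 0.44944, 4.1742.
Z = Σ e^(−Eᵢ/kT) = e^(−0.44944) + e^(−4.1742) = 0.63799 + 0.015387 = 0.65338.
⟨E⟩ = Σ Eᵢ e^(−Eᵢ/kT) / Z = (0.800·0.63799 + 7.43·0.015387) / 0.65338 = 0.956 ×10⁻²¹ J.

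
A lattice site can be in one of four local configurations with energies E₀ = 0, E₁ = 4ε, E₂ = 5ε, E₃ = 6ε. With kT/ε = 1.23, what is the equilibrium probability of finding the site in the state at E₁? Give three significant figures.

Eᵢ/kT = 0, 3.2520, 4.0650, 4.8780.
Z = Σ e^(−Eᵢ/kT) = e^(−0) + e^(−3.2520) + e^(−4.0650) + e^(−4.8780) = 1.0000 + 0.038697 + 0.017163 + 0.0076122 = 1.0635.
P₁ = e^(−E₁/kT) / Z = 0.038697/1.0635 = 0.0364.

0.0364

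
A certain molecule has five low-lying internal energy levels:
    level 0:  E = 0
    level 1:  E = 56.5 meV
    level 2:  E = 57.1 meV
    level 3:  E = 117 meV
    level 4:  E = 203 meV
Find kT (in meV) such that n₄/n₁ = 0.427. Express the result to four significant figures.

172.2 meV

n₄/n₁ = exp[−(E₄−E₁)/kT] = 0.427.
⇒ (E₄−E₁)/kT = ln(1/0.427) = ln(2.34192) = 0.850971.
kT = 146.5 meV / 0.850971 = 172.2 meV.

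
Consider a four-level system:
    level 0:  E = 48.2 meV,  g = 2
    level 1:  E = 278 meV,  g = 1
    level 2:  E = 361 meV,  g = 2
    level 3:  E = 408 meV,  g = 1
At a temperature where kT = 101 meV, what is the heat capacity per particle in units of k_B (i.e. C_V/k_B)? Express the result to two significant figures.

0.72

Eᵢ/kT = 0.4772, 2.752, 3.574, 4.040.
Z = Σ gᵢe^(−Eᵢ/kT) = 2·e^(−0.4772) + 1·e^(−2.752) + 2·e^(−3.574) + 1·e^(−4.040) = 1.241 + 0.06380 + 0.05609 + 0.01760 = 1.378.
⟨E⟩ = 76.18 meV, ⟨E²⟩ = 13100 meV².
C_V/k_B = (⟨E²⟩ − ⟨E⟩²)/(kT)² = (13100 − 5803)/10200 = 0.72.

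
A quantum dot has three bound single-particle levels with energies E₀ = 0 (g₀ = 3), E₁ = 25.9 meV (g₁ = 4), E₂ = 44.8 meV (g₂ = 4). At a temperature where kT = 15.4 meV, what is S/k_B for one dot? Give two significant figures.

1.9

Eᵢ/kT = 0, 1.682, 2.909.
Z = Σ gᵢe^(−Eᵢ/kT) = 3·e^(−0) + 4·e^(−1.682) + 4·e^(−2.909) = 3.000 + 0.7440 + 0.2181 = 3.962.
⟨E⟩ = Σ EᵢPᵢ = 7.330 meV.
S/k_B = ln Z + ⟨E⟩/kT = ln(3.962) + 7.330/15.4 = 1.377 + 0.4760 = 1.9.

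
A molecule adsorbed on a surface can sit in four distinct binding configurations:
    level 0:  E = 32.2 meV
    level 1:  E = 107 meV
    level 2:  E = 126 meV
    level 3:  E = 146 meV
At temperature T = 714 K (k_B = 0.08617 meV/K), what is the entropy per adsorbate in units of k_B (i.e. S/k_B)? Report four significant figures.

k_BT = 0.08617 × 714 K = 61.5254 meV.
Eᵢ/kT = 0.523361, 1.73912, 2.04793, 2.37300.
Z = Σ e^(−Eᵢ/kT) = e^(−0.523361) + e^(−1.73912) + e^(−2.04793) + e^(−2.37300) = 0.592526 + 0.175675 + 0.129002 + 0.0932007 = 0.990404.
⟨E⟩ = Σ EᵢPᵢ = 68.3944 meV.
S/k_B = ln Z + ⟨E⟩/kT = ln(0.990404) + 68.3944/61.5254 = -0.00964234 + 1.11164 = 1.102.

1.102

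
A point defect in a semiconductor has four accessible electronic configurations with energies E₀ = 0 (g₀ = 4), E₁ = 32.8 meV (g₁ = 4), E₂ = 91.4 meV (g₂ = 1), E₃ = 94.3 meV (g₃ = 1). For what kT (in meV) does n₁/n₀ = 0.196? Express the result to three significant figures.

n₁/n₀ = (g₁/g₀) exp[−(E₁−E₀)/kT] = 0.196.
⇒ (E₁−E₀)/kT = ln((4/4)/0.196) = ln(5.1020) = 1.6296.
kT = 32.8 meV / 1.6296 = 20.1 meV.

20.1 meV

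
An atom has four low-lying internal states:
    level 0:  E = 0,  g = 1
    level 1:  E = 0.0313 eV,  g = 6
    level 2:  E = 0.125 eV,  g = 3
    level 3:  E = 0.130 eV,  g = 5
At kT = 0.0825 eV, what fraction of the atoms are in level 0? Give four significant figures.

Eᵢ/kT = 0, 0.379394, 1.51515, 1.57576.
Z = Σ gᵢe^(−Eᵢ/kT) = 1·e^(−0) + 6·e^(−0.379394) + 3·e^(−1.51515) + 5·e^(−1.57576) = 1.00000 + 4.10566 + 0.659326 + 1.03425 = 6.79924.
P₀ = g₀ e^(−E₀/kT) / Z = 1.00000/6.79924 = 0.1471.

0.1471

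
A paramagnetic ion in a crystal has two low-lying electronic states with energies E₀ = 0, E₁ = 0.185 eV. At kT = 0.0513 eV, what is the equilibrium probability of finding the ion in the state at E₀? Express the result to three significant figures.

Eᵢ/kT = 0, 3.6062.
Z = Σ e^(−Eᵢ/kT) = e^(−0) + e^(−3.6062) = 1.0000 + 0.027155 = 1.0272.
P₀ = e^(−E₀/kT) / Z = 1.0000/1.0272 = 0.974.

0.974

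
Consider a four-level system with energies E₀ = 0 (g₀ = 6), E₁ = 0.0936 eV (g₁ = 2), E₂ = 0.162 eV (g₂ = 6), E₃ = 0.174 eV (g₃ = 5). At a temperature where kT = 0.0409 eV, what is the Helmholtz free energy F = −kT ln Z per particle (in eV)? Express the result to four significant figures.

Eᵢ/kT = 0, 2.28851, 3.96088, 4.25428.
Z = Σ gᵢe^(−Eᵢ/kT) = 6·e^(−0) + 2·e^(−2.28851) + 6·e^(−3.96088) + 5·e^(−4.25428) = 6.00000 + 0.202835 + 0.114278 + 0.0710166 = 6.38813.
F = −kT ln Z = −0.0409 × ln(6.38813) = −0.0409 × 1.85444 = -0.07585 eV.

-0.07585 eV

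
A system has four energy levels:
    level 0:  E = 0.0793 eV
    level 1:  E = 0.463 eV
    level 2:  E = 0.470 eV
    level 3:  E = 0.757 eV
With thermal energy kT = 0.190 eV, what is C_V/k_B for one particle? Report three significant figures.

0.878

Eᵢ/kT = 0.41737, 2.4368, 2.4737, 3.9842.
Z = Σ e^(−Eᵢ/kT) = e^(−0.41737) + e^(−2.4368) + e^(−2.4737) + e^(−3.9842) = 0.65878 + 0.087440 + 0.084272 + 0.018607 = 0.84910.
⟨E⟩ = 0.17244 eV, ⟨E²⟩ = 0.061436 eV².
C_V/k_B = (⟨E²⟩ − ⟨E⟩²)/(kT)² = (0.061436 − 0.029736)/0.036100 = 0.878.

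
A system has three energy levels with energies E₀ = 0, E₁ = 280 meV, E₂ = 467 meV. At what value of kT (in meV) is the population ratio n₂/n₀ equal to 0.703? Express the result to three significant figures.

n₂/n₀ = exp[−(E₂−E₀)/kT] = 0.703.
⇒ (E₂−E₀)/kT = ln(1/0.703) = ln(1.4225) = 0.35242.
kT = 467 meV / 0.35242 = 1330 meV.

1330 meV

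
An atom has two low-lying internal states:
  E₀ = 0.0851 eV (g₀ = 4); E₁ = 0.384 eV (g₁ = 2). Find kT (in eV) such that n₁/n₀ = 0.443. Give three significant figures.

2.47 eV

n₁/n₀ = (g₁/g₀) exp[−(E₁−E₀)/kT] = 0.443.
⇒ (E₁−E₀)/kT = ln((2/4)/0.443) = ln(1.1287) = 0.12107.
kT = 0.2989 eV / 0.12107 = 2.47 eV.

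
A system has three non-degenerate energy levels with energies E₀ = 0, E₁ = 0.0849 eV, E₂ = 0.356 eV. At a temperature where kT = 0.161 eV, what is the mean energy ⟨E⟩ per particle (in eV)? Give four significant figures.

Eᵢ/kT = 0, 0.527329, 2.21118.
Z = Σ e^(−Eᵢ/kT) = e^(−0) + e^(−0.527329) + e^(−2.21118) = 1.00000 + 0.590179 + 0.109571 = 1.69975.
⟨E⟩ = Σ Eᵢ e^(−Eᵢ/kT) / Z = (0·1.00000 + 0.0849·0.590179 + 0.356·0.109571) / 1.69975 = 0.05243 eV.

0.05243 eV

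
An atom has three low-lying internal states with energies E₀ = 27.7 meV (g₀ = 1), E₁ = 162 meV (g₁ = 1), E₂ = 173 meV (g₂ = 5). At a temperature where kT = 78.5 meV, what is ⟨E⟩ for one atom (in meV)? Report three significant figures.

98.1 meV

Eᵢ/kT = 0.35287, 2.0637, 2.2038.
Z = Σ gᵢe^(−Eᵢ/kT) = 1·e^(−0.35287) + 1·e^(−2.0637) + 5·e^(−2.2038) = 0.70267 + 0.12698 + 0.55191 = 1.3816.
⟨E⟩ = Σ Eᵢ gᵢe^(−Eᵢ/kT) / Z = (27.7·0.70267 + 162·0.12698 + 173·0.55191) / 1.3816 = 98.1 meV.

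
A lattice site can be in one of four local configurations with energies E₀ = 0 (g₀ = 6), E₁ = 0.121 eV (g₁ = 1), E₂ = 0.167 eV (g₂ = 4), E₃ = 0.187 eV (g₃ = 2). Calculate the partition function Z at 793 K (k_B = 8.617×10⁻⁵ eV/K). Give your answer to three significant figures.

Z = 6.65

k_BT = 8.617×10⁻⁵ × 793 K = 0.068333 eV.
Eᵢ/kT = 0, 1.7707, 2.4439, 2.7366.
Z = Σ gᵢe^(−Eᵢ/kT) = 6·e^(−0) + 1·e^(−1.7707) + 4·e^(−2.4439) + 2·e^(−2.7366) = 6.0000 + 0.17021 + 0.34729 + 0.12958 = 6.6471.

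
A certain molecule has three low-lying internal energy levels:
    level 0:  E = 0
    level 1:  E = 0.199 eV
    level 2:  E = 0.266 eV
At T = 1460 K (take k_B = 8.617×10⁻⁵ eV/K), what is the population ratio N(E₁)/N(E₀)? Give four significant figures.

0.2056

k_BT = 8.617×10⁻⁵ × 1460 K = 0.125808 eV.
n₁/n₀ = exp[−(E₁−E₀)/kT] = exp(−(0.199 eV)/(0.125808 eV)) = exp(-1.58178) = 0.2056.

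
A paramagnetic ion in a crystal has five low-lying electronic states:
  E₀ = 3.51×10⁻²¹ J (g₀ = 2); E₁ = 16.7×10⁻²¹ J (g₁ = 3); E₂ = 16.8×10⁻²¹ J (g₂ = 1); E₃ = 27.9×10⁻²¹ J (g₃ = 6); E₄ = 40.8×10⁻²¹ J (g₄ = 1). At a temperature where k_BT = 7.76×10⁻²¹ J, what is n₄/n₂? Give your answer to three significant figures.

0.0454

n₄/n₂ = (g₄/g₂) exp[−(E₄−E₂)/kT] = (1/1) × exp(−(24.0 ×10⁻²¹ J)/(7.76 ×10⁻²¹ J)) = (1/1) × exp(-3.0928) = 0.0454.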